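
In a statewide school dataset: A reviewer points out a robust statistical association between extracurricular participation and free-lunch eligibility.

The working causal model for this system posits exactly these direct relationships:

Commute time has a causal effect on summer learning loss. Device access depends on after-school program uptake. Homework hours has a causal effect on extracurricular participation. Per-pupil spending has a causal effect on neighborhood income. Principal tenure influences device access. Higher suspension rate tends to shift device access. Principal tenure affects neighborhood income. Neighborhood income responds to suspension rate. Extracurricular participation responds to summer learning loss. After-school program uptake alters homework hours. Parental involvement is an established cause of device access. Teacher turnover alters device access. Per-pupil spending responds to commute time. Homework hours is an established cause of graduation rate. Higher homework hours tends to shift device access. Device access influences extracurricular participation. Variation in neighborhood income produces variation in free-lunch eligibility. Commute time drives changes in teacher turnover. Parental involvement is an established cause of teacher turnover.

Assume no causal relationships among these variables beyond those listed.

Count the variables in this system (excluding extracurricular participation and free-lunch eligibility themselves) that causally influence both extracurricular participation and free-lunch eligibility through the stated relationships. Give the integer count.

The common causes are: commute time (to extracurricular participation via commute time → summer learning loss → extracurricular participation; to free-lunch eligibility via commute time → per-pupil spending → neighborhood income → free-lunch eligibility); principal tenure (to extracurricular participation via principal tenure → device access → extracurricular participation; to free-lunch eligibility via principal tenure → neighborhood income → free-lunch eligibility); suspension rate (to extracurricular participation via suspension rate → device access → extracurricular participation; to free-lunch eligibility via suspension rate → neighborhood income → free-lunch eligibility).
Every other variable lacks a causal path to at least one of extracurricular participation and free-lunch eligibility.

3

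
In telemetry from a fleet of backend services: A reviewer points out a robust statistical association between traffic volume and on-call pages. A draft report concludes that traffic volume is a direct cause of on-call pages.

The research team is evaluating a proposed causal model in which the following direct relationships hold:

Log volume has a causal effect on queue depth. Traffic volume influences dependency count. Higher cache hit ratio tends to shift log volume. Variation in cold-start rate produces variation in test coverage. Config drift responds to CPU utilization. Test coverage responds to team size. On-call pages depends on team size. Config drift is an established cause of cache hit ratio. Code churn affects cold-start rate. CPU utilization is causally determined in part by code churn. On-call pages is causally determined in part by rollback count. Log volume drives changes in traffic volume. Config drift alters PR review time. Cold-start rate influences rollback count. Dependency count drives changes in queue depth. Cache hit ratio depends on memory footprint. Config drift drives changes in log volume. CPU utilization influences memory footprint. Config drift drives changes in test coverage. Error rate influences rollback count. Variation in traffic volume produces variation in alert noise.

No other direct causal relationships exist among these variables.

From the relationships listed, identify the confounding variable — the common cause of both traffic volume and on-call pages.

Code churn has a causal path to traffic volume (code churn → CPU utilization → config drift → log volume → traffic volume) and a separate causal path to on-call pages (code churn → cold-start rate → rollback count → on-call pages), so it is a common cause of both.
No stated relationship gives traffic volume a causal route to on-call pages, so the correlation is explained by the shared upstream cause rather than a direct effect.

code churn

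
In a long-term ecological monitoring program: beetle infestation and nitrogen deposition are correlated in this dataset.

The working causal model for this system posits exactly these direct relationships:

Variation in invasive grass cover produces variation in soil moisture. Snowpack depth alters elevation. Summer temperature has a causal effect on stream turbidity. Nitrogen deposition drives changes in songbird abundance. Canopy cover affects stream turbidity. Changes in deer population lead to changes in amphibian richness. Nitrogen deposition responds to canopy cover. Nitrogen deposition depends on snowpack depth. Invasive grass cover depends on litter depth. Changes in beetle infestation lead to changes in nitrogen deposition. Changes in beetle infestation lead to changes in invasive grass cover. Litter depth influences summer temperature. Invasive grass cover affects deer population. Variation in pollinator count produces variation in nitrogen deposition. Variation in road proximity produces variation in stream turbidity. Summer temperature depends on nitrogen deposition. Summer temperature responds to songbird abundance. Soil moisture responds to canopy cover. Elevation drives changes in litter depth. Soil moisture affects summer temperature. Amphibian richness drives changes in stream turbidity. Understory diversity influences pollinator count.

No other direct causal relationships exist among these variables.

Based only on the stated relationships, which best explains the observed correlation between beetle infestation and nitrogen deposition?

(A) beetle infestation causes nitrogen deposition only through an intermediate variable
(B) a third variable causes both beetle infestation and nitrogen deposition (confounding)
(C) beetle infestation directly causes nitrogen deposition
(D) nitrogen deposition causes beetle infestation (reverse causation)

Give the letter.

C

There is a stated direct causal link beetle infestation → nitrogen deposition, and no variable causes both beetle infestation and nitrogen deposition, so the correlation reflects direct causation.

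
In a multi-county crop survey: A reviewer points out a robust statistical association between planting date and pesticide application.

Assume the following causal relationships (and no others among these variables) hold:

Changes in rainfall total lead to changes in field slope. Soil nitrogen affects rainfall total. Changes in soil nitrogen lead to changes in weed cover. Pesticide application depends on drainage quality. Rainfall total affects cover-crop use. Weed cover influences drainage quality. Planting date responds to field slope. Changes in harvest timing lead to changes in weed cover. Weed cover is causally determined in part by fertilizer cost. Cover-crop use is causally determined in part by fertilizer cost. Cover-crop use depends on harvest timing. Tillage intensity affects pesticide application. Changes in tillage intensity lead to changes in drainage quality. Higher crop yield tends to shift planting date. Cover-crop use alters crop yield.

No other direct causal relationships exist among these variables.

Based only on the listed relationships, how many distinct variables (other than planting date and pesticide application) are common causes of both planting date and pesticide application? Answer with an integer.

The common causes are: fertilizer cost (to planting date via fertilizer cost → cover-crop use → crop yield → planting date; to pesticide application via fertilizer cost → weed cover → drainage quality → pesticide application); harvest timing (to planting date via harvest timing → cover-crop use → crop yield → planting date; to pesticide application via harvest timing → weed cover → drainage quality → pesticide application); soil nitrogen (to planting date via soil nitrogen → rainfall total → field slope → planting date; to pesticide application via soil nitrogen → weed cover → drainage quality → pesticide application).
Every other variable lacks a causal path to at least one of planting date and pesticide application.

3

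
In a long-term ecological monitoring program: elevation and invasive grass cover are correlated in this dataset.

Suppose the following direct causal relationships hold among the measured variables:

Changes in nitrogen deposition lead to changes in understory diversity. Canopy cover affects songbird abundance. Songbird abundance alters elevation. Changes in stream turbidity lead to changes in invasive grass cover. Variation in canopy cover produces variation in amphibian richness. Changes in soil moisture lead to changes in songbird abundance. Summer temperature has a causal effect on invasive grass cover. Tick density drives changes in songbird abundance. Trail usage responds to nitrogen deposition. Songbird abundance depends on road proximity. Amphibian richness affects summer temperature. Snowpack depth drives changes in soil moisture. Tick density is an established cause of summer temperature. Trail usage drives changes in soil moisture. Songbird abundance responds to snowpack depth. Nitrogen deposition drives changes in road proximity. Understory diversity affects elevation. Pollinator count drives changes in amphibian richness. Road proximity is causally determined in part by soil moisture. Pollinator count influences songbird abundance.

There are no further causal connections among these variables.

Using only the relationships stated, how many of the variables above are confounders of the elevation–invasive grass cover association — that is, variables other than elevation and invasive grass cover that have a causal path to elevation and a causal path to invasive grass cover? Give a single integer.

The common causes are: canopy cover (to elevation via canopy cover → songbird abundance → elevation; to invasive grass cover via canopy cover → amphibian richness → summer temperature → invasive grass cover); pollinator count (to elevation via pollinator count → songbird abundance → elevation; to invasive grass cover via pollinator count → amphibian richness → summer temperature → invasive grass cover); tick density (to elevation via tick density → songbird abundance → elevation; to invasive grass cover via tick density → summer temperature → invasive grass cover).
Every other variable lacks a causal path to at least one of elevation and invasive grass cover.

3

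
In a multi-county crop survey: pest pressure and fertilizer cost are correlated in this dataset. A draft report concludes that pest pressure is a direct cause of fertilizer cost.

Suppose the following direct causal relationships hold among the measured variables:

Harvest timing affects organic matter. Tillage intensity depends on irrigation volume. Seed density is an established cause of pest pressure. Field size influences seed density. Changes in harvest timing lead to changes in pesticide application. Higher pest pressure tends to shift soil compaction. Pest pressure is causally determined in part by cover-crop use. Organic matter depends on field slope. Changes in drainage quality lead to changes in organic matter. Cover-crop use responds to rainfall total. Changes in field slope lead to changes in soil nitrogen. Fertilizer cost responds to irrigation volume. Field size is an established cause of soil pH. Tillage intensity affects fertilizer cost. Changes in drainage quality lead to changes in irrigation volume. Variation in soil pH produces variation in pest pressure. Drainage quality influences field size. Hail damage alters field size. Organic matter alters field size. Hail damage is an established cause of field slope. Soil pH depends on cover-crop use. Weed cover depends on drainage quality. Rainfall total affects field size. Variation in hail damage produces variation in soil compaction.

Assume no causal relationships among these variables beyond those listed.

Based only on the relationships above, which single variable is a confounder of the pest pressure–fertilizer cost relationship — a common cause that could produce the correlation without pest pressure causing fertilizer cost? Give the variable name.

drainage quality

Drainage quality has a causal path to pest pressure (drainage quality → field size → seed density → pest pressure) and a separate causal path to fertilizer cost (drainage quality → irrigation volume → fertilizer cost), so it is a common cause of both.
No stated relationship gives pest pressure a causal route to fertilizer cost, so the correlation is explained by the shared upstream cause rather than a direct effect.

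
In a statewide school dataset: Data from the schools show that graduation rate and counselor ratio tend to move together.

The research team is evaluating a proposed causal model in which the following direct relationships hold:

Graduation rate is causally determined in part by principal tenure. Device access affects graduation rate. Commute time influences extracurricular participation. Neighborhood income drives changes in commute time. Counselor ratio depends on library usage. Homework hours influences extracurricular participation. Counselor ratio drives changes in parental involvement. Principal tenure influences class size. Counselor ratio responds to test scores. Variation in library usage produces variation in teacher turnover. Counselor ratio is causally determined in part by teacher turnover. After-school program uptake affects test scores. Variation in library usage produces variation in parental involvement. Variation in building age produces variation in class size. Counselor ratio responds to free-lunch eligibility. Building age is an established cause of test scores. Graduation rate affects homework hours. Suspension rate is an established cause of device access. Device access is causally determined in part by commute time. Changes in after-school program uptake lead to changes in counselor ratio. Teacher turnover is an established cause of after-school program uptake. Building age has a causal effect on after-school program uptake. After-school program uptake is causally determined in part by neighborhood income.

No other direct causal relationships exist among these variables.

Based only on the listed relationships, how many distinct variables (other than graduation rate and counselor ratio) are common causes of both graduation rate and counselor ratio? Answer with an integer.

1

The common causes are: neighborhood income (to graduation rate via neighborhood income → commute time → device access → graduation rate; to counselor ratio via neighborhood income → after-school program uptake → counselor ratio).
Every other variable lacks a causal path to at least one of graduation rate and counselor ratio.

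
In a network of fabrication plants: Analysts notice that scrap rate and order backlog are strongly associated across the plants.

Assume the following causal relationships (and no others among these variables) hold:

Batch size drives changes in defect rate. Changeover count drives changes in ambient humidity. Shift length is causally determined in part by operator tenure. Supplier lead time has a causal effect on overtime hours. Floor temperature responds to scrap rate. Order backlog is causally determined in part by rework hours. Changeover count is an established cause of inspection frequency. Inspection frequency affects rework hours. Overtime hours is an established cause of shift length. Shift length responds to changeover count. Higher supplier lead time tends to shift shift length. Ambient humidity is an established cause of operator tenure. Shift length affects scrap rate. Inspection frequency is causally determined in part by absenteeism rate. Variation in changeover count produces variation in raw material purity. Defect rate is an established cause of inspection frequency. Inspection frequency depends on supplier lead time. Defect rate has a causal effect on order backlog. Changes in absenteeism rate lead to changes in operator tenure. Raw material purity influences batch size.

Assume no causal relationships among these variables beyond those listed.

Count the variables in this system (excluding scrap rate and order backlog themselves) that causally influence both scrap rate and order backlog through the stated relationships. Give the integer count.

3

The common causes are: absenteeism rate (to scrap rate via absenteeism rate → operator tenure → shift length → scrap rate; to order backlog via absenteeism rate → inspection frequency → rework hours → order backlog); changeover count (to scrap rate via changeover count → shift length → scrap rate; to order backlog via changeover count → inspection frequency → rework hours → order backlog); supplier lead time (to scrap rate via supplier lead time → shift length → scrap rate; to order backlog via supplier lead time → inspection frequency → rework hours → order backlog).
Every other variable lacks a causal path to at least one of scrap rate and order backlog.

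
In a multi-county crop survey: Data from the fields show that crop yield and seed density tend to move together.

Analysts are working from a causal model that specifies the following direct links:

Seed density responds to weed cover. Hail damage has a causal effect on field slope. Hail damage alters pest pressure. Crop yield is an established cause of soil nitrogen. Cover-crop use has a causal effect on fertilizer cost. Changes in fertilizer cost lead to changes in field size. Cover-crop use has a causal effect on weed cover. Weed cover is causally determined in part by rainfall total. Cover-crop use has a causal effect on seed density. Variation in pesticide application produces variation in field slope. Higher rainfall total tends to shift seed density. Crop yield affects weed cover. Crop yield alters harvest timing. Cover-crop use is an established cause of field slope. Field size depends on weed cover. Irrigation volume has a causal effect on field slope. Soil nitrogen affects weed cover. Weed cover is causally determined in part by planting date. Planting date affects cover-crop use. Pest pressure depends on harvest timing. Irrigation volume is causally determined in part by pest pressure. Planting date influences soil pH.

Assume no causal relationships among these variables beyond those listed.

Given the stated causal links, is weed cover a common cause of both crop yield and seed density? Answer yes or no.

Weed cover has no stated causal path to crop yield. A confounder must cause both variables, so weed cover does not qualify.

no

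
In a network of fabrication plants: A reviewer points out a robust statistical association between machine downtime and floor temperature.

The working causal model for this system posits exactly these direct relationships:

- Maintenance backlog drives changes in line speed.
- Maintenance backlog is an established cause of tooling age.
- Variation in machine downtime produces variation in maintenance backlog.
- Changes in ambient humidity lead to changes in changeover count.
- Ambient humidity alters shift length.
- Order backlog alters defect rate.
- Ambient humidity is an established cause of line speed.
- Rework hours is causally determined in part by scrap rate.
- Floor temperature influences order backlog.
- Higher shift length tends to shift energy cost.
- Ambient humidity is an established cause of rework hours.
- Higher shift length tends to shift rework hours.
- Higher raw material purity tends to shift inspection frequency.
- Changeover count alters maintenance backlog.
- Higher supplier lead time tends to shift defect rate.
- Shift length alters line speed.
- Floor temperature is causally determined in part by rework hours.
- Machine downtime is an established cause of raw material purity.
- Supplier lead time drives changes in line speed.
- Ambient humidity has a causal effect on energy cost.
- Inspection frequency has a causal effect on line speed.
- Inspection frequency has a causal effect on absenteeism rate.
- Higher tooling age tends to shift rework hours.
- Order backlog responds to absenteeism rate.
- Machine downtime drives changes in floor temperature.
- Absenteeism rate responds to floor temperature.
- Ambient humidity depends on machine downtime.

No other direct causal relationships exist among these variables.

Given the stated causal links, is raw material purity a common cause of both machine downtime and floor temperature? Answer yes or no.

no

Raw material purity has no stated causal path to either machine downtime or floor temperature. A confounder must cause both variables, so raw material purity does not qualify.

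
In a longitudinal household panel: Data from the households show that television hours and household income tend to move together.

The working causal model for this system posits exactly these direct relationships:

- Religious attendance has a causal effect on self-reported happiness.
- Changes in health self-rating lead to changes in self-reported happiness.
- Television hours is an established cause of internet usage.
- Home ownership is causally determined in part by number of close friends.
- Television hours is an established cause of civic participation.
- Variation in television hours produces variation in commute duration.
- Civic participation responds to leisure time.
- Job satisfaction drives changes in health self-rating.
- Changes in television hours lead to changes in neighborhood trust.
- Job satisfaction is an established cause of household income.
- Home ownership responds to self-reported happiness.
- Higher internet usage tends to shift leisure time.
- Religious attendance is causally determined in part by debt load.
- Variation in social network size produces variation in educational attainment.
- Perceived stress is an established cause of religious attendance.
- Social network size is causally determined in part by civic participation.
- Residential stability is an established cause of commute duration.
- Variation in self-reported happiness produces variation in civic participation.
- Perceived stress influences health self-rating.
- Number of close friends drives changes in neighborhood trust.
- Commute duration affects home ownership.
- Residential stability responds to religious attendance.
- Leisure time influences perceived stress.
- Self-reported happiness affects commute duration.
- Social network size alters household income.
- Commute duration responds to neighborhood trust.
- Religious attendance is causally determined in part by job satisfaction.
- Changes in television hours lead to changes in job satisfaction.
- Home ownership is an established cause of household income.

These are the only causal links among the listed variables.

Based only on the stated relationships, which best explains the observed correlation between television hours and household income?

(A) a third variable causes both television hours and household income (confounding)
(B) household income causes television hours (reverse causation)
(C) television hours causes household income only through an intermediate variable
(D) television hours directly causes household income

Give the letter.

Television hours reaches household income through television hours → job satisfaction → household income — an indirect causal chain with no direct television hours → household income link. No variable causes both television hours and household income, so confounding is ruled out; the effect is mediated.

C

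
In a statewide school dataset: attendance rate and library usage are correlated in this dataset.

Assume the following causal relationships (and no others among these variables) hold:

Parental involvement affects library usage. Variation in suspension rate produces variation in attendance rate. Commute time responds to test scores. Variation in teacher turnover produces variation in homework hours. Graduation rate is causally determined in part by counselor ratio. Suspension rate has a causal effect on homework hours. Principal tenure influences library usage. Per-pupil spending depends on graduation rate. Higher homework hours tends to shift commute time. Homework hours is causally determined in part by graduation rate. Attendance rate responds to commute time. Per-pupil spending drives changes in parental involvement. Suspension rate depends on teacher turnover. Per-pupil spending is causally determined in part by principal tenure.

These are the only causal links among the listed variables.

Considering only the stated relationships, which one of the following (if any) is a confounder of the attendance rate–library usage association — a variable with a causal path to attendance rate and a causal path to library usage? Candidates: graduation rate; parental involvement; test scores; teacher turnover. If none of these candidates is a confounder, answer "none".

graduation rate

Graduation rate causes attendance rate (graduation rate → homework hours → commute time → attendance rate) and also causes library usage (graduation rate → per-pupil spending → parental involvement → library usage); it is a common cause of both.
Each of the other candidates lacks a causal path to at least one of attendance rate and library usage, so they do not confound the relationship.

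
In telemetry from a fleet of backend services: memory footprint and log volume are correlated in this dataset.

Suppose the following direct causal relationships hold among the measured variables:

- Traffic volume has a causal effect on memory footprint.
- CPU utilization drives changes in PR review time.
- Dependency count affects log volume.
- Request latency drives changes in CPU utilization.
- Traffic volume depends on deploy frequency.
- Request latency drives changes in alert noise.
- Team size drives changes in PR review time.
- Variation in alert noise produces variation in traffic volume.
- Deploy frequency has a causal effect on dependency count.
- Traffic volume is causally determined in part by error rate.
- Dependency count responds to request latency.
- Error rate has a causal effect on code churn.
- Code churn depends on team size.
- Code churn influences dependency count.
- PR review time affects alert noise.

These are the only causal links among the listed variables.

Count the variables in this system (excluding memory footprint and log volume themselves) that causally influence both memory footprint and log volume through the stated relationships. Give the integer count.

4

The common causes are: deploy frequency (to memory footprint via deploy frequency → traffic volume → memory footprint; to log volume via deploy frequency → dependency count → log volume); error rate (to memory footprint via error rate → traffic volume → memory footprint; to log volume via error rate → code churn → dependency count → log volume); request latency (to memory footprint via request latency → alert noise → traffic volume → memory footprint; to log volume via request latency → dependency count → log volume); team size (to memory footprint via team size → PR review time → alert noise → traffic volume → memory footprint; to log volume via team size → code churn → dependency count → log volume).
Every other variable lacks a causal path to at least one of memory footprint and log volume.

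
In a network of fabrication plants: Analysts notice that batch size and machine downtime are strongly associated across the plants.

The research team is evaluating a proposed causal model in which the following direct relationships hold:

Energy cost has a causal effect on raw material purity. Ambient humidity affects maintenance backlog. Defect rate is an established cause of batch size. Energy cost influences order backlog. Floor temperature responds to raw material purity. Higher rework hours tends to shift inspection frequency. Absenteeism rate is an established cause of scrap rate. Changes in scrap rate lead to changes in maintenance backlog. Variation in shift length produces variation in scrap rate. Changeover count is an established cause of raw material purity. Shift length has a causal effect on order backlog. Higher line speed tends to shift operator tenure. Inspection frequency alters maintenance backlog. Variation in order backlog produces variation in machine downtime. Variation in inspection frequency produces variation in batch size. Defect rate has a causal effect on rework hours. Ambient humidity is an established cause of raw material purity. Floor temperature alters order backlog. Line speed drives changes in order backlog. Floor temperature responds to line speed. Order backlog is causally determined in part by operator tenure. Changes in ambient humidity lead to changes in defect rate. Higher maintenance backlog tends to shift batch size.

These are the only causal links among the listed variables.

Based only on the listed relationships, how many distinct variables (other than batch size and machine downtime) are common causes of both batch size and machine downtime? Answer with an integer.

The common causes are: ambient humidity (to batch size via ambient humidity → defect rate → batch size; to machine downtime via ambient humidity → raw material purity → floor temperature → order backlog → machine downtime); shift length (to batch size via shift length → scrap rate → maintenance backlog → batch size; to machine downtime via shift length → order backlog → machine downtime).
Every other variable lacks a causal path to at least one of batch size and machine downtime.

2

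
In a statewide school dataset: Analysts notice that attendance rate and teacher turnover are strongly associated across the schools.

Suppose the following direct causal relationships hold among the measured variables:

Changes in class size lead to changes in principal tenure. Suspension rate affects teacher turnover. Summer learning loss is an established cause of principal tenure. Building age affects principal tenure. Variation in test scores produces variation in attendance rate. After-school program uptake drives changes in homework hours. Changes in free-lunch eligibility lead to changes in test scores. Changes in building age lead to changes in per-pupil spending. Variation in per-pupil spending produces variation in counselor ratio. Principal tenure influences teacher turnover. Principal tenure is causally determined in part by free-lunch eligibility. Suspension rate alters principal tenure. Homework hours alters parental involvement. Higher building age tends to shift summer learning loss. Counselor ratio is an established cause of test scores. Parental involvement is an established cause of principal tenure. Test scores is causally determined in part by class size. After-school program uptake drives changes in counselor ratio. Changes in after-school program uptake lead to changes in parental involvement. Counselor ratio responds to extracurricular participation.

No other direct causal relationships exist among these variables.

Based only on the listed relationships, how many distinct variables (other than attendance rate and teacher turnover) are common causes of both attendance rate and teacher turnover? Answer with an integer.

4

The common causes are: after-school program uptake (to attendance rate via after-school program uptake → counselor ratio → test scores → attendance rate; to teacher turnover via after-school program uptake → parental involvement → principal tenure → teacher turnover); building age (to attendance rate via building age → per-pupil spending → counselor ratio → test scores → attendance rate; to teacher turnover via building age → principal tenure → teacher turnover); class size (to attendance rate via class size → test scores → attendance rate; to teacher turnover via class size → principal tenure → teacher turnover); free-lunch eligibility (to attendance rate via free-lunch eligibility → test scores → attendance rate; to teacher turnover via free-lunch eligibility → principal tenure → teacher turnover).
Every other variable lacks a causal path to at least one of attendance rate and teacher turnover.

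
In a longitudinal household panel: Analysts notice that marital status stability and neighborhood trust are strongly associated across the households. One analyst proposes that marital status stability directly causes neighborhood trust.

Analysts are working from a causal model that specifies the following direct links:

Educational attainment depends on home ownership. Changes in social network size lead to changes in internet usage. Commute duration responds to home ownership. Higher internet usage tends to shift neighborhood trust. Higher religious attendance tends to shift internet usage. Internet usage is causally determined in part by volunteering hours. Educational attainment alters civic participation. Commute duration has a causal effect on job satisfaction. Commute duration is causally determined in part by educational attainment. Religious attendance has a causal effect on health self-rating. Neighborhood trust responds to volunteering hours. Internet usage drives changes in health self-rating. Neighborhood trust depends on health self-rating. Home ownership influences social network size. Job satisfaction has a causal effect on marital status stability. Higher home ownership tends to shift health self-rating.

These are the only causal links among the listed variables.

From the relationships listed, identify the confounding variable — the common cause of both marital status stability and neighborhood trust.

Home ownership has a causal path to marital status stability (home ownership → commute duration → job satisfaction → marital status stability) and a separate causal path to neighborhood trust (home ownership → health self-rating → neighborhood trust), so it is a common cause of both.
No stated relationship gives marital status stability a causal route to neighborhood trust, so the correlation is explained by the shared upstream cause rather than a direct effect.

home ownership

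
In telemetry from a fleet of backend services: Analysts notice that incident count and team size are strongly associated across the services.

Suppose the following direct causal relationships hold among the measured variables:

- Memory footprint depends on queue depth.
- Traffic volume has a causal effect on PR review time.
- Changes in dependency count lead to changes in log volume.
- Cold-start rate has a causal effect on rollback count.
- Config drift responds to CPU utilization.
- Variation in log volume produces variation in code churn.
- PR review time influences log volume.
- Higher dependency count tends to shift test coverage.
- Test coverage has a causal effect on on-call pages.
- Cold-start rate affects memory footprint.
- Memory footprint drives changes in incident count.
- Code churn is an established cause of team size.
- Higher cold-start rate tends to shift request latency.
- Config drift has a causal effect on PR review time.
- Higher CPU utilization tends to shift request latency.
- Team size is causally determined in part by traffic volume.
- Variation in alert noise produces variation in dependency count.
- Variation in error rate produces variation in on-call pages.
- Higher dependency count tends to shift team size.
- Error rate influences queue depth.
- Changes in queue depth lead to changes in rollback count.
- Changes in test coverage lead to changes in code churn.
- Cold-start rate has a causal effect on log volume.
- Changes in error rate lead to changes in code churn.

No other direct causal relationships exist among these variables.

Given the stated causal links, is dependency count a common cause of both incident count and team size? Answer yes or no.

Dependency count has no stated causal path to incident count. A confounder must cause both variables, so dependency count does not qualify.

no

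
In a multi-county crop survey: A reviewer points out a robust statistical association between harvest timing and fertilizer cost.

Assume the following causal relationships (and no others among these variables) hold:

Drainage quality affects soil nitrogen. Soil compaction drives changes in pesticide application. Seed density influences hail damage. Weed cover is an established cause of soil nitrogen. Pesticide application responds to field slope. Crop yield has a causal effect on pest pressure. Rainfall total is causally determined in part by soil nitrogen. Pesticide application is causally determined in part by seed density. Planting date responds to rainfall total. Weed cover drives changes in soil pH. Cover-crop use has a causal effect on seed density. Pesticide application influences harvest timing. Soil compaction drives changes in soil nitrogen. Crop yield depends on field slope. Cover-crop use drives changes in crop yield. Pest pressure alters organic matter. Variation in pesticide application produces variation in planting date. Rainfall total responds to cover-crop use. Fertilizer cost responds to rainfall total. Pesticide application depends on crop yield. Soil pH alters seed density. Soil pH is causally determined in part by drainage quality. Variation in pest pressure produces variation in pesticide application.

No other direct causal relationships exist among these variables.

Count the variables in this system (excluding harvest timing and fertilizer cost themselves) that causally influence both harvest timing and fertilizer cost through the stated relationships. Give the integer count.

4

The common causes are: cover-crop use (to harvest timing via cover-crop use → seed density → pesticide application → harvest timing; to fertilizer cost via cover-crop use → rainfall total → fertilizer cost); drainage quality (to harvest timing via drainage quality → soil pH → seed density → pesticide application → harvest timing; to fertilizer cost via drainage quality → soil nitrogen → rainfall total → fertilizer cost); soil compaction (to harvest timing via soil compaction → pesticide application → harvest timing; to fertilizer cost via soil compaction → soil nitrogen → rainfall total → fertilizer cost); weed cover (to harvest timing via weed cover → soil pH → seed density → pesticide application → harvest timing; to fertilizer cost via weed cover → soil nitrogen → rainfall total → fertilizer cost).
Every other variable lacks a causal path to at least one of harvest timing and fertilizer cost.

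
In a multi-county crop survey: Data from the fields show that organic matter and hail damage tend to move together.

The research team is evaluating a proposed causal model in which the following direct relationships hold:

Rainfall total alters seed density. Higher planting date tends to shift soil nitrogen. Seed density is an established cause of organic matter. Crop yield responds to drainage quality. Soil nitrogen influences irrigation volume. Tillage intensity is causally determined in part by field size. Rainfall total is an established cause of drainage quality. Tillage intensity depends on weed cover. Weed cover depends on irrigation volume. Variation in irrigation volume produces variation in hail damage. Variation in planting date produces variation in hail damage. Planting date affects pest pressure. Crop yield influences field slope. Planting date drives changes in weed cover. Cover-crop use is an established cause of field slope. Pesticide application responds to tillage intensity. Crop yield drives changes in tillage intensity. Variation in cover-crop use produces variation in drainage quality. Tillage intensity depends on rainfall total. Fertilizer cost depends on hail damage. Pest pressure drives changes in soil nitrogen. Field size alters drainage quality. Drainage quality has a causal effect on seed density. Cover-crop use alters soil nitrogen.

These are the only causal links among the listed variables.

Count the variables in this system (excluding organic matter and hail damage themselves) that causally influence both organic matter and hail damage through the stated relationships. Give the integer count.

The common causes are: cover-crop use (to organic matter via cover-crop use → drainage quality → seed density → organic matter; to hail damage via cover-crop use → soil nitrogen → irrigation volume → hail damage).
Every other variable lacks a causal path to at least one of organic matter and hail damage.

1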